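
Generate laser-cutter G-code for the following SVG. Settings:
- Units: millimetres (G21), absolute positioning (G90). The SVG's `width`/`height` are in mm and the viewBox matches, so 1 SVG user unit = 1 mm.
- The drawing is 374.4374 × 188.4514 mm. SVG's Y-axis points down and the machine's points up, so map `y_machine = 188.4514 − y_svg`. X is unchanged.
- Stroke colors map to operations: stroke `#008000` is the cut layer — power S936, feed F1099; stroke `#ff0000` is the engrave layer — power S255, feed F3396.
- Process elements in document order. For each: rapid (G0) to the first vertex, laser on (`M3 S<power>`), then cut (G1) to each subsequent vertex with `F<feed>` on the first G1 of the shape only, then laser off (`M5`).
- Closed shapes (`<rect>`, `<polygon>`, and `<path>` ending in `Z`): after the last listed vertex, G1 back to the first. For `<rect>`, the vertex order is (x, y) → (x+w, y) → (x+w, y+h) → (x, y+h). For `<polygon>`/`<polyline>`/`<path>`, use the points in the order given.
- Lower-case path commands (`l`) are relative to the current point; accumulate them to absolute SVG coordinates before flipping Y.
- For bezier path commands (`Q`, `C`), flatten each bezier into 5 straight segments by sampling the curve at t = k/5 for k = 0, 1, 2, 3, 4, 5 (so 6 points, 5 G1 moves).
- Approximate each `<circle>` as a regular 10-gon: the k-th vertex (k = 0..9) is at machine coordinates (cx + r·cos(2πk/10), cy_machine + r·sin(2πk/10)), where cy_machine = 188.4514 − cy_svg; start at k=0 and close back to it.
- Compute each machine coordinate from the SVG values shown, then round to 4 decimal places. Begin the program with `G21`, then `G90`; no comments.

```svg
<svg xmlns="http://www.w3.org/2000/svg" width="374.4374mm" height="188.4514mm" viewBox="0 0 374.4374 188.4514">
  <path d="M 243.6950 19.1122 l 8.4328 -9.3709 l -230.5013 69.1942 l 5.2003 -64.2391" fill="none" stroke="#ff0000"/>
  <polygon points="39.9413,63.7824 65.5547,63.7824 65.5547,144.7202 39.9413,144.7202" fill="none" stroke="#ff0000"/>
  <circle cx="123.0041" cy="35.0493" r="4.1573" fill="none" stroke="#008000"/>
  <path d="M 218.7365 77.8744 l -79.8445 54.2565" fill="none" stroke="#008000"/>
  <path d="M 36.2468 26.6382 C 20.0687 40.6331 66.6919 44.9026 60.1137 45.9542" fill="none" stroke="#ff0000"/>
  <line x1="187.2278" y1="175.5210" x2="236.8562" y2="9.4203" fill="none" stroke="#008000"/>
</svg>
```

G21
G90
G0 X243.6950 Y169.3392
M3 S255
G1 X252.1278 Y178.7101 F3396
G1 X21.6265 Y109.5159
G1 X26.8268 Y173.7550
M5
G0 X39.9413 Y124.6690
M3 S255
G1 X65.5547 Y124.6690 F3396
G1 X65.5547 Y43.7312
G1 X39.9413 Y43.7312
G1 X39.9413 Y124.6690
M5
G0 X127.1614 Y153.4021
M3 S936
G1 X126.3674 Y155.8457 F1099
G1 X124.2888 Y157.3559
G1 X121.7194 Y157.3559
G1 X119.6408 Y155.8457
G1 X118.8468 Y153.4021
G1 X119.6408 Y150.9585
G1 X121.7194 Y149.4483
G1 X124.2888 Y149.4483
G1 X126.3674 Y150.9585
G1 X127.1614 Y153.4021
M5
G0 X218.7365 Y110.5770
M3 S936
G1 X138.8920 Y56.3205 F1099
M5
G0 X36.2468 Y161.8132
M3 S255
G1 X33.1481 Y154.5312 F3396
G1 X39.5535 Y149.2710
G1 X49.8950 Y145.7202
G1 X58.6045 Y143.5664
G1 X60.1137 Y142.4972
M5
G0 X187.2278 Y12.9304
M3 S936
G1 X236.8562 Y179.0311 F1099
M5

Since the viewBox matches the mm dimensions, user units are millimetres directly. The only transform is the Y-flip y_m = 188.4514 − y_svg.

Shape 1 is a open polyline drawn with `<path>`. Its stroke #ff0000 means engrave at S255, F3396. After flipping Y the toolpath is (243.6950,169.3392) → (252.1278,178.7101) → (21.6265,109.5159) → (26.8268,173.7550).

Shape 2 is a rectangle drawn with `<polygon>`. Its stroke #ff0000 means engrave at S255, F3396. After flipping Y the toolpath is (39.9413,124.6690) → (65.5547,124.6690) → (65.5547,43.7312) → (39.9413,43.7312) → (39.9413,124.6690), returning to the start.

Shape 3 is a circle drawn with `<circle>`. Its stroke #008000 means cut at S936, F1099. After flipping Y the toolpath is (127.1614,153.4021) → (126.3674,155.8457) → (124.2888,157.3559) → (121.7194,157.3559) → (119.6408,155.8457) → (118.8468,153.4021) → (119.6408,150.9585) → (121.7194,149.4483) → (124.2888,149.4483) → (126.3674,150.9585) → (127.1614,153.4021), returning to the start.

Shape 4 is a line segment drawn with `<path>`. Its stroke #008000 means cut at S936, F1099. After flipping Y the toolpath is (218.7365,110.5770) → (138.8920,56.3205).

Shape 5 is a cubic bezier drawn with `<path>`. Its stroke #ff0000 means engrave at S255, F3396. After flipping Y the toolpath is (36.2468,161.8132) → (33.1481,154.5312) → (39.5535,149.2710) → (49.8950,145.7202) → (58.6045,143.5664) → (60.1137,142.4972).

Shape 6 is a line segment drawn with `<line>`. Its stroke #008000 means cut at S936, F1099. After flipping Y the toolpath is (187.2278,12.9304) → (236.8562,179.0311).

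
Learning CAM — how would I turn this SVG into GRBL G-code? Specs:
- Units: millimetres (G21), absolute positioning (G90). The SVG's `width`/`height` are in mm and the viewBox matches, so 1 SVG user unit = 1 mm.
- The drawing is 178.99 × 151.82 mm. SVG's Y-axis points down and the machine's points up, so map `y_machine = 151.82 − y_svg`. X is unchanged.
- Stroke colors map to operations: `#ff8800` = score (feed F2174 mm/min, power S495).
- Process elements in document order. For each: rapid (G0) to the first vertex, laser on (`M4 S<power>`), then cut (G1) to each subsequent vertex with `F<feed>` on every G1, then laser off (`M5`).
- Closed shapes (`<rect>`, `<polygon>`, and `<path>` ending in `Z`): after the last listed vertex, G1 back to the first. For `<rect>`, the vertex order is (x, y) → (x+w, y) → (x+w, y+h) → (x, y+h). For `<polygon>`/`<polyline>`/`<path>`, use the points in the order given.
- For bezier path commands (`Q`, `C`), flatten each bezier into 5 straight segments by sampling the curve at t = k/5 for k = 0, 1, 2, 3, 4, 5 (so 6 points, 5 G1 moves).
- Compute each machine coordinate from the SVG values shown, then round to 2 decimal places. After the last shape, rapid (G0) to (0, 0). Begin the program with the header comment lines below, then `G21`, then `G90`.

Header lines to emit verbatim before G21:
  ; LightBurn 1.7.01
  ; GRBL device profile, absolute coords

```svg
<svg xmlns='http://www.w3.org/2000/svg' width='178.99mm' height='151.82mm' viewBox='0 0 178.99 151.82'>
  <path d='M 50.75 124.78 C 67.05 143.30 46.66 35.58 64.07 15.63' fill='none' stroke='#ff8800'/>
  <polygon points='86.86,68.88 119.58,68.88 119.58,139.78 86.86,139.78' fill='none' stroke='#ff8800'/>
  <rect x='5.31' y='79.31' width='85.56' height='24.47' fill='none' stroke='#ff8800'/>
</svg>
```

1 u = 1 mm; y_m = 151.82 − y.

[1] `<path>` cubic bezier, #ff8800→score S495 F2174: (50.75,27.04) → (56.72,29.36) → (57.47,51.71) → (56.55,83.82) → (57.56,115.40) → (64.07,136.19)

[2] `<polygon>` rectangle, #ff8800→score S495 F2174: (86.86,82.94) → (119.58,82.94) → (119.58,12.04) → (86.86,12.04) → (86.86,82.94) (closed)

[3] `<rect>` rectangle, #ff8800→score S495 F2174: (5.31,72.51) → (90.87,72.51) → (90.87,48.04) → (5.31,48.04) → (5.31,72.51) (closed)

; LightBurn 1.7.01
; GRBL device profile, absolute coords
G21
G90
G0 X50.75 Y27.04
M4 S495
G1 X56.72 Y29.36 F2174
G1 X57.47 Y51.71 F2174
G1 X56.55 Y83.82 F2174
G1 X57.56 Y115.40 F2174
G1 X64.07 Y136.19 F2174
M5
G0 X86.86 Y82.94
M4 S495
G1 X119.58 Y82.94 F2174
G1 X119.58 Y12.04 F2174
G1 X86.86 Y12.04 F2174
G1 X86.86 Y82.94 F2174
M5
G0 X5.31 Y72.51
M4 S495
G1 X90.87 Y72.51 F2174
G1 X90.87 Y48.04 F2174
G1 X5.31 Y48.04 F2174
G1 X5.31 Y72.51 F2174
M5
G0 X0.00 Y0.00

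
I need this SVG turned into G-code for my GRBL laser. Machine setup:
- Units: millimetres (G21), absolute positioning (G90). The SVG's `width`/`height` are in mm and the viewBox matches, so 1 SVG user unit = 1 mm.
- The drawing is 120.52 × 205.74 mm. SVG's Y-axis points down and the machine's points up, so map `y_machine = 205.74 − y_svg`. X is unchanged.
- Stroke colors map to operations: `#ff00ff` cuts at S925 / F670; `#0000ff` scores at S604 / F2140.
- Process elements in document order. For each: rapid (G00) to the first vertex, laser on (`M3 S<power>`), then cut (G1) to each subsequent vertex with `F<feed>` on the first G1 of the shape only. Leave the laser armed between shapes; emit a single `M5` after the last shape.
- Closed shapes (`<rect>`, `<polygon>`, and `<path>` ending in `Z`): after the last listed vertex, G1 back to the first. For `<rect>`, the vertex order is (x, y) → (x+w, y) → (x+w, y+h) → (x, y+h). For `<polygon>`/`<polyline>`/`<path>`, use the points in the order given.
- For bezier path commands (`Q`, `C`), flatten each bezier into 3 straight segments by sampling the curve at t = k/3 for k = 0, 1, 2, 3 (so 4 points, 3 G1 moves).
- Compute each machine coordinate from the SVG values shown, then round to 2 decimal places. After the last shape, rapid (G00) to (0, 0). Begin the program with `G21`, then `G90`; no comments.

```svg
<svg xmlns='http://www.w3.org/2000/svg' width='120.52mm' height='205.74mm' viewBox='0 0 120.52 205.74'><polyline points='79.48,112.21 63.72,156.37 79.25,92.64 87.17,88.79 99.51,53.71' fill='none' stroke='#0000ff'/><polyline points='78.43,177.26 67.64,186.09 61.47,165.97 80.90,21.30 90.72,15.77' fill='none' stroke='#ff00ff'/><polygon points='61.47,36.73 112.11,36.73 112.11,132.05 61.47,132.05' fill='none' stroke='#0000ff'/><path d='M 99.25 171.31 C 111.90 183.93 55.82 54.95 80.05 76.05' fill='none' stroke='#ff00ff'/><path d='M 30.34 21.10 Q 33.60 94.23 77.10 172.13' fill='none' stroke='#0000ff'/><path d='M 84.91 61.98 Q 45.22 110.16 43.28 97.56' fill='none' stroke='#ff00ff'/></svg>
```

viewBox `0 0 120.52 205.74` with mm width/height → 1 unit = 1 mm. Flip: y_m = 205.74 − y_svg.

**Shape 1** — `<polyline>` open polyline, stroke `#0000ff` → score (S604, F2140). Machine vertices: (79.48,93.53) → (63.72,49.37) → (79.25,113.10) → (87.17,116.95) → (99.51,152.03). Open path.

**Shape 2** — `<polyline>` open polyline, stroke `#ff00ff` → cut (S925, F670). Machine vertices: (78.43,28.48) → (67.64,19.65) → (61.47,39.77) → (80.90,184.44) → (90.72,189.97). Open path.

**Shape 3** — `<polygon>` rectangle, stroke `#0000ff` → score (S604, F2140). Machine vertices: (61.47,169.01) → (112.11,169.01) → (112.11,73.69) → (61.47,73.69) → (61.47,169.01). Closed: final G1 returns to the first vertex.

**Shape 4** — `<path>` cubic bezier, stroke `#ff00ff` → cut (S925, F670). Control points (SVG): P0=(99.25,171.31), P1=(111.90,183.93), P2=(55.82,54.95), P3=(80.05,76.05); sampled at t=k/3. Machine vertices: (99.25,34.43) → (94.51,58.21) → (77.07,111.57) → (80.05,129.69). Open path.

**Shape 5** — `<path>` quadratic bezier, stroke `#0000ff` → score (S604, F2140). Control points (SVG): P0=(30.34,21.10), P1=(33.60,94.23), P2=(77.10,172.13); sampled at t=k/3. Machine vertices: (30.34,184.64) → (36.98,135.36) → (52.57,85.01) → (77.10,33.61). Open path.

**Shape 6** — `<path>` quadratic bezier, stroke `#ff00ff` → cut (S925, F670). Control points (SVG): P0=(84.91,61.98), P1=(45.22,110.16), P2=(43.28,97.56); sampled at t=k/3. Machine vertices: (84.91,143.76) → (62.64,118.39) → (48.77,106.53) → (43.28,108.18). Open path.

G21
G90
G00 X79.48 Y93.53
M3 S604
G1 X63.72 Y49.37 F2140
G1 X79.25 Y113.10
G1 X87.17 Y116.95
G1 X99.51 Y152.03
G00 X78.43 Y28.48
M3 S925
G1 X67.64 Y19.65 F670
G1 X61.47 Y39.77
G1 X80.90 Y184.44
G1 X90.72 Y189.97
G00 X61.47 Y169.01
M3 S604
G1 X112.11 Y169.01 F2140
G1 X112.11 Y73.69
G1 X61.47 Y73.69
G1 X61.47 Y169.01
G00 X99.25 Y34.43
M3 S925
G1 X94.51 Y58.21 F670
G1 X77.07 Y111.57
G1 X80.05 Y129.69
G00 X30.34 Y184.64
M3 S604
G1 X36.98 Y135.36 F2140
G1 X52.57 Y85.01
G1 X77.10 Y33.61
G00 X84.91 Y143.76
M3 S925
G1 X62.64 Y118.39 F670
G1 X48.77 Y106.53
G1 X43.28 Y108.18
M5
G00 X0.00 Y0.00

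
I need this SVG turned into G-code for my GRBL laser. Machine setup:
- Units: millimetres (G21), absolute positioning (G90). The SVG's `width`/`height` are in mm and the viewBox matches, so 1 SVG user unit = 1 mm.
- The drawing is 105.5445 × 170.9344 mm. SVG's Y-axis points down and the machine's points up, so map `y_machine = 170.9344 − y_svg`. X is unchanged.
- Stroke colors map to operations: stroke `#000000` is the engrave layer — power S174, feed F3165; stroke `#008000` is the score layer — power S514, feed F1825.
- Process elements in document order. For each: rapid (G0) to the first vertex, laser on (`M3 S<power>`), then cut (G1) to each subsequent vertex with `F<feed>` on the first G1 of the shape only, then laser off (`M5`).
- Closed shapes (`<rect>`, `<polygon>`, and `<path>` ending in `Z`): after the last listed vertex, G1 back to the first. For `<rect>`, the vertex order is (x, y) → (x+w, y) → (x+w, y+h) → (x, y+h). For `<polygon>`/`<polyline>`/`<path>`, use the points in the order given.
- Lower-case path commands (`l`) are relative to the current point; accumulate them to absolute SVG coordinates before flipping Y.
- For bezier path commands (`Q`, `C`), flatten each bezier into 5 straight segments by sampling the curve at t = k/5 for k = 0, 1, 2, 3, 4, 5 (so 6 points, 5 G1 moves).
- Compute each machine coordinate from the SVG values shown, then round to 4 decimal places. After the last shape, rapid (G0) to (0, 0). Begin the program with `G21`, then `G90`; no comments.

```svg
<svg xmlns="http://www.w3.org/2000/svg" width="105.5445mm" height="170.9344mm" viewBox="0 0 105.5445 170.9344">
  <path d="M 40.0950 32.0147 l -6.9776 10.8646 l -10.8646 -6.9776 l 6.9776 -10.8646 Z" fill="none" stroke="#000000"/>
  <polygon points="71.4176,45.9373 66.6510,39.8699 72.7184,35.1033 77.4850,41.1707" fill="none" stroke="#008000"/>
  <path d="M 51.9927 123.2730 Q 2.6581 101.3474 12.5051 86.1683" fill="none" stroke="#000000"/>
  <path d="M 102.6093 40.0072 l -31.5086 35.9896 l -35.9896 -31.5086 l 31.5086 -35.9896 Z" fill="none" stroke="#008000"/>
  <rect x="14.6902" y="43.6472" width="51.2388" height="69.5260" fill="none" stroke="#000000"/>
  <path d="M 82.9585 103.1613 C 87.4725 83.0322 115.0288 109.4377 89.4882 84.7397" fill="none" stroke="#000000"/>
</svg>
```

Since the viewBox matches the mm dimensions, user units are millimetres directly. The only transform is the Y-flip y_m = 170.9344 − y_svg.

Shape 1 is a regular polygon drawn with `<path>`. Its stroke #000000 means engrave at S174, F3165. After flipping Y the toolpath is (40.0950,138.9197) → (33.1174,128.0551) → (22.2528,135.0327) → (29.2304,145.8973) → (40.0950,138.9197), returning to the start.

Shape 2 is a regular polygon drawn with `<polygon>`. Its stroke #008000 means score at S514, F1825. After flipping Y the toolpath is (71.4176,124.9971) → (66.6510,131.0645) → (72.7184,135.8311) → (77.4850,129.7637) → (71.4176,124.9971), returning to the start.

Shape 3 is a quadratic bezier drawn with `<path>`. Its stroke #000000 means engrave at S174, F3165. After flipping Y the toolpath is (51.9927,47.6614) → (34.6261,56.1618) → (21.9941,64.1224) → (14.0966,71.5434) → (10.9336,78.4246) → (12.5051,84.7661).

Shape 4 is a regular polygon drawn with `<path>`. Its stroke #008000 means score at S514, F1825. After flipping Y the toolpath is (102.6093,130.9272) → (71.1007,94.9376) → (35.1111,126.4462) → (66.6197,162.4358) → (102.6093,130.9272), returning to the start.

Shape 5 is a rectangle drawn with `<rect>`. Its stroke #000000 means engrave at S174, F3165. After flipping Y the toolpath is (14.6902,127.2872) → (65.9290,127.2872) → (65.9290,57.7612) → (14.6902,57.7612) → (14.6902,127.2872), returning to the start.

Shape 6 is a cubic bezier drawn with `<path>`. Its stroke #000000 means engrave at S174, F3165. After flipping Y the toolpath is (82.9585,67.7731) → (87.8229,75.0475) → (94.5627,75.8403) → (99.5233,74.8379) → (99.0500,76.7272) → (89.4882,86.1947).

G21
G90
G0 X40.0950 Y138.9197
M3 S174
G1 X33.1174 Y128.0551 F3165
G1 X22.2528 Y135.0327
G1 X29.2304 Y145.8973
G1 X40.0950 Y138.9197
M5
G0 X71.4176 Y124.9971
M3 S514
G1 X66.6510 Y131.0645 F1825
G1 X72.7184 Y135.8311
G1 X77.4850 Y129.7637
G1 X71.4176 Y124.9971
M5
G0 X51.9927 Y47.6614
M3 S174
G1 X34.6261 Y56.1618 F3165
G1 X21.9941 Y64.1224
G1 X14.0966 Y71.5434
G1 X10.9336 Y78.4246
G1 X12.5051 Y84.7661
M5
G0 X102.6093 Y130.9272
M3 S514
G1 X71.1007 Y94.9376 F1825
G1 X35.1111 Y126.4462
G1 X66.6197 Y162.4358
G1 X102.6093 Y130.9272
M5
G0 X14.6902 Y127.2872
M3 S174
G1 X65.9290 Y127.2872 F3165
G1 X65.9290 Y57.7612
G1 X14.6902 Y57.7612
G1 X14.6902 Y127.2872
M5
G0 X82.9585 Y67.7731
M3 S174
G1 X87.8229 Y75.0475 F3165
G1 X94.5627 Y75.8403
G1 X99.5233 Y74.8379
G1 X99.0500 Y76.7272
G1 X89.4882 Y86.1947
M5
G0 X0.0000 Y0.0000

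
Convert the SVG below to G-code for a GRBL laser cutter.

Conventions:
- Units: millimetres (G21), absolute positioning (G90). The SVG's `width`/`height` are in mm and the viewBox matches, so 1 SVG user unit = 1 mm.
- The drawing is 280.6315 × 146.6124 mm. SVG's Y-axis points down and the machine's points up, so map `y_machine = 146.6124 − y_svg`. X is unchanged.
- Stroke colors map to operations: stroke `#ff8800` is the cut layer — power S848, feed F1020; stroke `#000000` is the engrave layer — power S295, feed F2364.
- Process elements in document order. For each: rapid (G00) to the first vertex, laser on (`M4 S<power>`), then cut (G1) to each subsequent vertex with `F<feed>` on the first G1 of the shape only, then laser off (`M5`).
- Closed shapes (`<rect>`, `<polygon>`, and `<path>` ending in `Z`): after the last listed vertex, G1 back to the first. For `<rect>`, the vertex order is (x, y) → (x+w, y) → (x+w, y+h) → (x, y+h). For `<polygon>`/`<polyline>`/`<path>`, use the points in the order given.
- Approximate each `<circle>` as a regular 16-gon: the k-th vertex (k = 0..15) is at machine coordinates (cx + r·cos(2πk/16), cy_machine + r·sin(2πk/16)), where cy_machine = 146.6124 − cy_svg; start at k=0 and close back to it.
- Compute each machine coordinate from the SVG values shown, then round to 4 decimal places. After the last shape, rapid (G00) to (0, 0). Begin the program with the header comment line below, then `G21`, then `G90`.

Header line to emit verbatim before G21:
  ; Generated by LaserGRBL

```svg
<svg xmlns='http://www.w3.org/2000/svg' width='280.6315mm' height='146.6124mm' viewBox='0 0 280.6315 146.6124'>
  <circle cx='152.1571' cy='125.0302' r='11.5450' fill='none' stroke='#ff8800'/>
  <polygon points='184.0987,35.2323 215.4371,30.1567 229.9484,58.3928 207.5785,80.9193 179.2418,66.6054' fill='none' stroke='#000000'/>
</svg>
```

Since the viewBox matches the mm dimensions, user units are millimetres directly. The only transform is the Y-flip y_m = 146.6124 − y_svg.

Shape 1 is a circle drawn with `<circle>`. Its stroke #ff8800 means cut at S848, F1020. After flipping Y the toolpath is (163.7021,21.5822) → (162.8233,26.0003) → (160.3206,29.7457) → (156.5752,32.2484) → (152.1571,33.1272) → (147.7390,32.2484) → (143.9936,29.7457) → (141.4909,26.0003) → (140.6121,21.5822) → (141.4909,17.1641) → (143.9936,13.4187) → (147.7390,10.9160) → (152.1571,10.0372) → (156.5752,10.9160) → (160.3206,13.4187) → (162.8233,17.1641) → (163.7021,21.5822), returning to the start.

Shape 2 is a regular polygon drawn with `<polygon>`. Its stroke #000000 means engrave at S295, F2364. After flipping Y the toolpath is (184.0987,111.3801) → (215.4371,116.4557) → (229.9484,88.2196) → (207.5785,65.6931) → (179.2418,80.0070) → (184.0987,111.3801), returning to the start.

; Generated by LaserGRBL
G21
G90
G00 X163.7021 Y21.5822
M4 S848
G1 X162.8233 Y26.0003 F1020
G1 X160.3206 Y29.7457
G1 X156.5752 Y32.2484
G1 X152.1571 Y33.1272
G1 X147.7390 Y32.2484
G1 X143.9936 Y29.7457
G1 X141.4909 Y26.0003
G1 X140.6121 Y21.5822
G1 X141.4909 Y17.1641
G1 X143.9936 Y13.4187
G1 X147.7390 Y10.9160
G1 X152.1571 Y10.0372
G1 X156.5752 Y10.9160
G1 X160.3206 Y13.4187
G1 X162.8233 Y17.1641
G1 X163.7021 Y21.5822
M5
G00 X184.0987 Y111.3801
M4 S295
G1 X215.4371 Y116.4557 F2364
G1 X229.9484 Y88.2196
G1 X207.5785 Y65.6931
G1 X179.2418 Y80.0070
G1 X184.0987 Y111.3801
M5
G00 X0.0000 Y0.0000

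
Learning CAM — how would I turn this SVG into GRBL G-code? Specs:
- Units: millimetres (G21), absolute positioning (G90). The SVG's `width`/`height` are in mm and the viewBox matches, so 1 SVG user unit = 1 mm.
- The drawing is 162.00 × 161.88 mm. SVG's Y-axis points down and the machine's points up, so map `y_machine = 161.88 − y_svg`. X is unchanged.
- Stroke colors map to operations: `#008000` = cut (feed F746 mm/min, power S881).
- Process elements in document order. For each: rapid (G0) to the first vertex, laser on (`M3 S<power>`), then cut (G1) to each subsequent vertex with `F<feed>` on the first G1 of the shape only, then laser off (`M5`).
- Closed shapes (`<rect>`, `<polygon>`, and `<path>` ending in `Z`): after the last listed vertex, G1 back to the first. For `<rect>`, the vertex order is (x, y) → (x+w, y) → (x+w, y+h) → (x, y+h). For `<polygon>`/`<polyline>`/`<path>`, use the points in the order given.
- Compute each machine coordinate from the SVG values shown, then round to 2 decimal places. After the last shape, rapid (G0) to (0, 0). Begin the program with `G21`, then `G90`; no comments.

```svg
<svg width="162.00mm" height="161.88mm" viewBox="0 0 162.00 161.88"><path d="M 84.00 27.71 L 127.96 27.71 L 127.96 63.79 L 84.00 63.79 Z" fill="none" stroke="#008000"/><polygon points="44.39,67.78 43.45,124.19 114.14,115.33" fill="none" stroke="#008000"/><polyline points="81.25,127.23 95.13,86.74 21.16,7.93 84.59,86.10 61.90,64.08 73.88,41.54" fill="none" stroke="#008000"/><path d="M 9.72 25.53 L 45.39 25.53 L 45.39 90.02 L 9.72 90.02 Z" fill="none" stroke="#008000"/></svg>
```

G21
G90
G0 X84.00 Y134.17
M3 S881
G1 X127.96 Y134.17 F746
G1 X127.96 Y98.09
G1 X84.00 Y98.09
G1 X84.00 Y134.17
M5
G0 X44.39 Y94.10
M3 S881
G1 X43.45 Y37.69 F746
G1 X114.14 Y46.55
G1 X44.39 Y94.10
M5
G0 X81.25 Y34.65
M3 S881
G1 X95.13 Y75.14 F746
G1 X21.16 Y153.95
G1 X84.59 Y75.78
G1 X61.90 Y97.80
G1 X73.88 Y120.34
M5
G0 X9.72 Y136.35
M3 S881
G1 X45.39 Y136.35 F746
G1 X45.39 Y71.86
G1 X9.72 Y71.86
G1 X9.72 Y136.35
M5
G0 X0.00 Y0.00

viewBox `0 0 162.00 161.88` with mm width/height → 1 unit = 1 mm. Flip: y_m = 161.88 − y_svg.

**Shape 1** — `<path>` rectangle, stroke `#008000` → cut (S881, F746). Machine vertices: (84.00,134.17) → (127.96,134.17) → (127.96,98.09) → (84.00,98.09) → (84.00,134.17). Closed: final G1 returns to the first vertex.

**Shape 2** — `<polygon>` closed polygon, stroke `#008000` → cut (S881, F746). Machine vertices: (44.39,94.10) → (43.45,37.69) → (114.14,46.55) → (44.39,94.10). Closed: final G1 returns to the first vertex.

**Shape 3** — `<polyline>` open polyline, stroke `#008000` → cut (S881, F746). Machine vertices: (81.25,34.65) → (95.13,75.14) → (21.16,153.95) → (84.59,75.78) → (61.90,97.80) → (73.88,120.34). Open path.

**Shape 4** — `<path>` rectangle, stroke `#008000` → cut (S881, F746). Machine vertices: (9.72,136.35) → (45.39,136.35) → (45.39,71.86) → (9.72,71.86) → (9.72,136.35). Closed: final G1 returns to the first vertex.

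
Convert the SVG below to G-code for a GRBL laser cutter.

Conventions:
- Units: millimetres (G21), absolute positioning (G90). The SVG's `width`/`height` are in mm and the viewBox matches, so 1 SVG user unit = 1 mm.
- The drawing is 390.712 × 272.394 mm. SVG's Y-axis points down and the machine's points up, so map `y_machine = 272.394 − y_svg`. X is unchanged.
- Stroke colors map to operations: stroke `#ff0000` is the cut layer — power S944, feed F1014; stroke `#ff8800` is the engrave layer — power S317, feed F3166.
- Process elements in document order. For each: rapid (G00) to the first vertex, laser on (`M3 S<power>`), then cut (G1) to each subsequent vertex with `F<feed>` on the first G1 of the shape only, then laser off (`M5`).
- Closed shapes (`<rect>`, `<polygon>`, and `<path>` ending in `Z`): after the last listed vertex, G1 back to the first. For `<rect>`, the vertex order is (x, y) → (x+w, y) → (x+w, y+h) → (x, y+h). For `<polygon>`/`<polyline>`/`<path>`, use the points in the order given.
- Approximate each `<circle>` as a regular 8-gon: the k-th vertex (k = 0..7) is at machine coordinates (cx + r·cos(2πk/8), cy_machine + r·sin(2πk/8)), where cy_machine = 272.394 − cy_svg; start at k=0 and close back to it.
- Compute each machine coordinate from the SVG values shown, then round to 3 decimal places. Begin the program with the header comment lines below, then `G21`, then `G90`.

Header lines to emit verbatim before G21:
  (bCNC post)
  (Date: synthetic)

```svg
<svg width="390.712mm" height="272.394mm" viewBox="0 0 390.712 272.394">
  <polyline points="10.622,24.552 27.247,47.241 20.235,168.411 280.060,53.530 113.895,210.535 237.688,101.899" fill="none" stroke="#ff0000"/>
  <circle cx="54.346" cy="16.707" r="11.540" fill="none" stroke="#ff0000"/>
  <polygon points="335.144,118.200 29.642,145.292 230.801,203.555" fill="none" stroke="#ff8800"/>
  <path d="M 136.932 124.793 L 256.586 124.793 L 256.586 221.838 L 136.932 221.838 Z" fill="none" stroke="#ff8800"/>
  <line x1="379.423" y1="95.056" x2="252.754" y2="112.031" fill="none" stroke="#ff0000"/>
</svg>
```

(bCNC post)
(Date: synthetic)
G21
G90
G00 X10.622 Y247.842
M3 S944
G1 X27.247 Y225.153 F1014
G1 X20.235 Y103.983
G1 X280.060 Y218.864
G1 X113.895 Y61.859
G1 X237.688 Y170.495
M5
G00 X65.886 Y255.687
M3 S944
G1 X62.506 Y263.847 F1014
G1 X54.346 Y267.227
G1 X46.186 Y263.847
G1 X42.806 Y255.687
G1 X46.186 Y247.527
G1 X54.346 Y244.147
G1 X62.506 Y247.527
G1 X65.886 Y255.687
M5
G00 X335.144 Y154.194
M3 S317
G1 X29.642 Y127.102 F3166
G1 X230.801 Y68.839
G1 X335.144 Y154.194
M5
G00 X136.932 Y147.601
M3 S317
G1 X256.586 Y147.601 F3166
G1 X256.586 Y50.556
G1 X136.932 Y50.556
G1 X136.932 Y147.601
M5
G00 X379.423 Y177.338
M3 S944
G1 X252.754 Y160.363 F1014
M5

viewBox `0 0 390.712 272.394` with mm width/height → 1 unit = 1 mm. Flip: y_m = 272.394 − y_svg.

**Shape 1** — `<polyline>` open polyline, stroke `#ff0000` → cut (S944, F1014). Machine vertices: (10.622,247.842) → (27.247,225.153) → (20.235,103.983) → (280.060,218.864) → (113.895,61.859) → (237.688,170.495). Open path.

**Shape 2** — `<circle>` circle, stroke `#ff0000` → cut (S944, F1014). Machine vertices: (65.886,255.687) → (62.506,263.847) → (54.346,267.227) → (46.186,263.847) → (42.806,255.687) → (46.186,247.527) → (54.346,244.147) → (62.506,247.527) → (65.886,255.687). Closed: final G1 returns to the first vertex.

**Shape 3** — `<polygon>` closed polygon, stroke `#ff8800` → engrave (S317, F3166). Machine vertices: (335.144,154.194) → (29.642,127.102) → (230.801,68.839) → (335.144,154.194). Closed: final G1 returns to the first vertex.

**Shape 4** — `<path>` rectangle, stroke `#ff8800` → engrave (S317, F3166). Machine vertices: (136.932,147.601) → (256.586,147.601) → (256.586,50.556) → (136.932,50.556) → (136.932,147.601). Closed: final G1 returns to the first vertex.

**Shape 5** — `<line>` line segment, stroke `#ff0000` → cut (S944, F1014). Machine vertices: (379.423,177.338) → (252.754,160.363). Open path.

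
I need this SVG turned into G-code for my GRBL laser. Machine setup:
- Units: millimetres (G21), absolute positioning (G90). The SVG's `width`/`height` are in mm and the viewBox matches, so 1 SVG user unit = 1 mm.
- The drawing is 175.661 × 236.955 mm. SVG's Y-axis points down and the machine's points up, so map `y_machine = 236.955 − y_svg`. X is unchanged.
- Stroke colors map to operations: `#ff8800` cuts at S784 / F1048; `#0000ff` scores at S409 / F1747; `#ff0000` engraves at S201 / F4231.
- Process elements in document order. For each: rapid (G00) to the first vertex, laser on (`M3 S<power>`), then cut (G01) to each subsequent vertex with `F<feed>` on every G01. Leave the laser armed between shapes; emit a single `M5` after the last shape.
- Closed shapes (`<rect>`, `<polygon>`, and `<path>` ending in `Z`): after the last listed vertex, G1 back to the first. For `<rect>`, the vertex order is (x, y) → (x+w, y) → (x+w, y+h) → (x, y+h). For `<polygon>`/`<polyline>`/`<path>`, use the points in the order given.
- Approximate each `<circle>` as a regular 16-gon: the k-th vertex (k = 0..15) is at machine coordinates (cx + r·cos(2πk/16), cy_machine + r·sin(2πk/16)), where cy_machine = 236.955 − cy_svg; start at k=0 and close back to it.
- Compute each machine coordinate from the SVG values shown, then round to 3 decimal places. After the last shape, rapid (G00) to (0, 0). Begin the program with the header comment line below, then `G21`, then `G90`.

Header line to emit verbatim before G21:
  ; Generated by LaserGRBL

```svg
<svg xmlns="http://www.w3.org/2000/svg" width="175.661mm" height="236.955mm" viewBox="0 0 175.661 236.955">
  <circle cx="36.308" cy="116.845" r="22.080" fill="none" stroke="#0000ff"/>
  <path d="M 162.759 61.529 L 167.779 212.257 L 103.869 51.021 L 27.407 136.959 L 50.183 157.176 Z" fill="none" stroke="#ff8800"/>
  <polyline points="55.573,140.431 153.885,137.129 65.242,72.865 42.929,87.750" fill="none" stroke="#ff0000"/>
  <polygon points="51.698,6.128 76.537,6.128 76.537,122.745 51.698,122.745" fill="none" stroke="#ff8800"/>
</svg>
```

; Generated by LaserGRBL
G21
G90
G00 X58.388 Y120.110
M3 S409
G01 X56.707 Y128.560 F1747
G01 X51.921 Y135.723 F1747
G01 X44.758 Y140.509 F1747
G01 X36.308 Y142.190 F1747
G01 X27.858 Y140.509 F1747
G01 X20.695 Y135.723 F1747
G01 X15.909 Y128.560 F1747
G01 X14.228 Y120.110 F1747
G01 X15.909 Y111.660 F1747
G01 X20.695 Y104.497 F1747
G01 X27.858 Y99.711 F1747
G01 X36.308 Y98.030 F1747
G01 X44.758 Y99.711 F1747
G01 X51.921 Y104.497 F1747
G01 X56.707 Y111.660 F1747
G01 X58.388 Y120.110 F1747
G00 X162.759 Y175.426
M3 S784
G01 X167.779 Y24.698 F1048
G01 X103.869 Y185.934 F1048
G01 X27.407 Y99.996 F1048
G01 X50.183 Y79.779 F1048
G01 X162.759 Y175.426 F1048
G00 X55.573 Y96.524
M3 S201
G01 X153.885 Y99.826 F4231
G01 X65.242 Y164.090 F4231
G01 X42.929 Y149.205 F4231
G00 X51.698 Y230.827
M3 S784
G01 X76.537 Y230.827 F1048
G01 X76.537 Y114.210 F1048
G01 X51.698 Y114.210 F1048
G01 X51.698 Y230.827 F1048
M5
G00 X0.000 Y0.000

1 u = 1 mm; y_m = 236.955 − y.

[1] `<circle>` circle, #0000ff→score S409 F1747: (58.388,120.110) → (56.707,128.560) → (51.921,135.723) → (44.758,140.509) → (36.308,142.190) → (27.858,140.509) → (20.695,135.723) → (15.909,128.560) → (14.228,120.110) → (15.909,111.660) → (20.695,104.497) → (27.858,99.711) → (36.308,98.030) → (44.758,99.711) → (51.921,104.497) → (56.707,111.660) → (58.388,120.110) (closed)

[2] `<path>` closed polygon, #ff8800→cut S784 F1048: (162.759,175.426) → (167.779,24.698) → (103.869,185.934) → (27.407,99.996) → (50.183,79.779) → (162.759,175.426) (closed)

[3] `<polyline>` open polyline, #ff0000→engrave S201 F4231: (55.573,96.524) → (153.885,99.826) → (65.242,164.090) → (42.929,149.205)

[4] `<polygon>` rectangle, #ff8800→cut S784 F1048: (51.698,230.827) → (76.537,230.827) → (76.537,114.210) → (51.698,114.210) → (51.698,230.827) (closed)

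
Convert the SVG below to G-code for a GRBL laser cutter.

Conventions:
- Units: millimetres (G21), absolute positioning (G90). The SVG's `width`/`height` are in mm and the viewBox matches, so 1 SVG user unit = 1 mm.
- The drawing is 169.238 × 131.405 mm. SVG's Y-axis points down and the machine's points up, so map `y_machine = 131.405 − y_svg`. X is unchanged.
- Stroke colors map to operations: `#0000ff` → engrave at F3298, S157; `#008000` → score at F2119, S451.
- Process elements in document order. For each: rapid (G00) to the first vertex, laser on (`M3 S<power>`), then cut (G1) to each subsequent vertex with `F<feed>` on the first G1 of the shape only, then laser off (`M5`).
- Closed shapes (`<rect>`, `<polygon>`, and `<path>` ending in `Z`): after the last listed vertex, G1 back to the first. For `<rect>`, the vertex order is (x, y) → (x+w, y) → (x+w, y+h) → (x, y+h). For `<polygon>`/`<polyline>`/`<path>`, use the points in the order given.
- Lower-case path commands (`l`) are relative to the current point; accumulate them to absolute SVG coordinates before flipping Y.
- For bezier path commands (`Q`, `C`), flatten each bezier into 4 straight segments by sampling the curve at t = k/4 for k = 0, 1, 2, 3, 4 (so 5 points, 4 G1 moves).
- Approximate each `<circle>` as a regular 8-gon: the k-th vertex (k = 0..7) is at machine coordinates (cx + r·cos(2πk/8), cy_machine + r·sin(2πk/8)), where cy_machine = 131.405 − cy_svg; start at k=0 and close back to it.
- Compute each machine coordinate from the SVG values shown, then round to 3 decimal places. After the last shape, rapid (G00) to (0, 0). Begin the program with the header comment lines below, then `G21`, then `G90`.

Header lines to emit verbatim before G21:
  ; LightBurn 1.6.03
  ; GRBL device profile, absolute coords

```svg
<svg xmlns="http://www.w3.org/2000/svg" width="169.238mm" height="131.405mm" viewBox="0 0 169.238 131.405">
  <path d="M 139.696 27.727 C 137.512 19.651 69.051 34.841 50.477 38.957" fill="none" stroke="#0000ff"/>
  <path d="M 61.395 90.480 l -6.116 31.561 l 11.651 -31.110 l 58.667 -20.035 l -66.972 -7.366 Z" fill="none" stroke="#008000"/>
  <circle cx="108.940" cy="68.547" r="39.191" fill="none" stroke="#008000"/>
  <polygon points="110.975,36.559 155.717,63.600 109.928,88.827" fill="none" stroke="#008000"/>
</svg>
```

viewBox `0 0 169.238 131.405` with mm width/height → 1 unit = 1 mm. Flip: y_m = 131.405 − y_svg.

**Shape 1** — `<path>` cubic bezier, stroke `#0000ff` → engrave (S157, F3298). Control points (SVG): P0=(139.696,27.727), P1=(137.512,19.651), P2=(69.051,34.841), P3=(50.477,38.957); sampled at t=k/4. Machine vertices: (139.696,103.678) → (127.446,105.909) → (101.233,102.635) → (71.946,97.075) → (50.477,92.448). Open path.

**Shape 2** — `<path>` closed polygon, stroke `#008000` → score (S451, F2119). Machine vertices: (61.395,40.925) → (55.279,9.364) → (66.930,40.474) → (125.597,60.509) → (58.625,67.875) → (61.395,40.925). Closed: final G1 returns to the first vertex.

**Shape 3** — `<circle>` circle, stroke `#008000` → score (S451, F2119). Machine vertices: (148.131,62.858) → (136.652,90.570) → (108.940,102.049) → (81.228,90.570) → (69.749,62.858) → (81.228,35.146) → (108.940,23.667) → (136.652,35.146) → (148.131,62.858). Closed: final G1 returns to the first vertex.

**Shape 4** — `<polygon>` regular polygon, stroke `#008000` → score (S451, F2119). Machine vertices: (110.975,94.846) → (155.717,67.805) → (109.928,42.578) → (110.975,94.846). Closed: final G1 returns to the first vertex.

; LightBurn 1.6.03
; GRBL device profile, absolute coords
G21
G90
G00 X139.696 Y103.678
M3 S157
G1 X127.446 Y105.909 F3298
G1 X101.233 Y102.635
G1 X71.946 Y97.075
G1 X50.477 Y92.448
M5
G00 X61.395 Y40.925
M3 S451
G1 X55.279 Y9.364 F2119
G1 X66.930 Y40.474
G1 X125.597 Y60.509
G1 X58.625 Y67.875
G1 X61.395 Y40.925
M5
G00 X148.131 Y62.858
M3 S451
G1 X136.652 Y90.570 F2119
G1 X108.940 Y102.049
G1 X81.228 Y90.570
G1 X69.749 Y62.858
G1 X81.228 Y35.146
G1 X108.940 Y23.667
G1 X136.652 Y35.146
G1 X148.131 Y62.858
M5
G00 X110.975 Y94.846
M3 S451
G1 X155.717 Y67.805 F2119
G1 X109.928 Y42.578
G1 X110.975 Y94.846
M5
G00 X0.000 Y0.000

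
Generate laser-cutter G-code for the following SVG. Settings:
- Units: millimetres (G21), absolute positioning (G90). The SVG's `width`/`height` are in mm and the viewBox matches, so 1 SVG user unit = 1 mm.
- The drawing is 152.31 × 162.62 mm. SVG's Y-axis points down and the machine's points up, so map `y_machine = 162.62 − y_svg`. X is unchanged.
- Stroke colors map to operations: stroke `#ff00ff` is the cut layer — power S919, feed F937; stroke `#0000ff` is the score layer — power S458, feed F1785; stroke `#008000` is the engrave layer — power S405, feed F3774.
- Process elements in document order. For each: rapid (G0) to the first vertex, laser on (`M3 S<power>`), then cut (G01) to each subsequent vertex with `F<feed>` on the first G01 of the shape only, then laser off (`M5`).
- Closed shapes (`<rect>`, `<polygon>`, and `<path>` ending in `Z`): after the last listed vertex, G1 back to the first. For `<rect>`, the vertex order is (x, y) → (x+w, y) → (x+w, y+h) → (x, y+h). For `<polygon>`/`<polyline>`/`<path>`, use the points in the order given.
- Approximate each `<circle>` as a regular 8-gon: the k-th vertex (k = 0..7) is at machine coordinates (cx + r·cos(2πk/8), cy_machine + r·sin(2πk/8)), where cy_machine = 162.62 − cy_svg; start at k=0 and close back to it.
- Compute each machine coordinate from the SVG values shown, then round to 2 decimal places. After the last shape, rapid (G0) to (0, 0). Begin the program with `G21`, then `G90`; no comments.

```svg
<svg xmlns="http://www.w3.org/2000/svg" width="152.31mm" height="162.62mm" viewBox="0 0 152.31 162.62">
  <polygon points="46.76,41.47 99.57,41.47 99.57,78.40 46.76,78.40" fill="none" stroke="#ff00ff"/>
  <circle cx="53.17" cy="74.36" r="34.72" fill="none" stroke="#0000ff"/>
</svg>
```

viewBox `0 0 152.31 162.62` with mm width/height → 1 unit = 1 mm. Flip: y_m = 162.62 − y_svg.

**Shape 1** — `<polygon>` rectangle, stroke `#ff00ff` → cut (S919, F937). Machine vertices: (46.76,121.15) → (99.57,121.15) → (99.57,84.22) → (46.76,84.22) → (46.76,121.15). Closed: final G1 returns to the first vertex.

**Shape 2** — `<circle>` circle, stroke `#0000ff` → score (S458, F1785). Machine vertices: (87.89,88.26) → (77.72,112.81) → (53.17,122.98) → (28.62,112.81) → (18.45,88.26) → (28.62,63.71) → (53.17,53.54) → (77.72,63.71) → (87.89,88.26). Closed: final G1 returns to the first vertex.

G21
G90
G0 X46.76 Y121.15
M3 S919
G01 X99.57 Y121.15 F937
G01 X99.57 Y84.22
G01 X46.76 Y84.22
G01 X46.76 Y121.15
M5
G0 X87.89 Y88.26
M3 S458
G01 X77.72 Y112.81 F1785
G01 X53.17 Y122.98
G01 X28.62 Y112.81
G01 X18.45 Y88.26
G01 X28.62 Y63.71
G01 X53.17 Y53.54
G01 X77.72 Y63.71
G01 X87.89 Y88.26
M5
G0 X0.00 Y0.00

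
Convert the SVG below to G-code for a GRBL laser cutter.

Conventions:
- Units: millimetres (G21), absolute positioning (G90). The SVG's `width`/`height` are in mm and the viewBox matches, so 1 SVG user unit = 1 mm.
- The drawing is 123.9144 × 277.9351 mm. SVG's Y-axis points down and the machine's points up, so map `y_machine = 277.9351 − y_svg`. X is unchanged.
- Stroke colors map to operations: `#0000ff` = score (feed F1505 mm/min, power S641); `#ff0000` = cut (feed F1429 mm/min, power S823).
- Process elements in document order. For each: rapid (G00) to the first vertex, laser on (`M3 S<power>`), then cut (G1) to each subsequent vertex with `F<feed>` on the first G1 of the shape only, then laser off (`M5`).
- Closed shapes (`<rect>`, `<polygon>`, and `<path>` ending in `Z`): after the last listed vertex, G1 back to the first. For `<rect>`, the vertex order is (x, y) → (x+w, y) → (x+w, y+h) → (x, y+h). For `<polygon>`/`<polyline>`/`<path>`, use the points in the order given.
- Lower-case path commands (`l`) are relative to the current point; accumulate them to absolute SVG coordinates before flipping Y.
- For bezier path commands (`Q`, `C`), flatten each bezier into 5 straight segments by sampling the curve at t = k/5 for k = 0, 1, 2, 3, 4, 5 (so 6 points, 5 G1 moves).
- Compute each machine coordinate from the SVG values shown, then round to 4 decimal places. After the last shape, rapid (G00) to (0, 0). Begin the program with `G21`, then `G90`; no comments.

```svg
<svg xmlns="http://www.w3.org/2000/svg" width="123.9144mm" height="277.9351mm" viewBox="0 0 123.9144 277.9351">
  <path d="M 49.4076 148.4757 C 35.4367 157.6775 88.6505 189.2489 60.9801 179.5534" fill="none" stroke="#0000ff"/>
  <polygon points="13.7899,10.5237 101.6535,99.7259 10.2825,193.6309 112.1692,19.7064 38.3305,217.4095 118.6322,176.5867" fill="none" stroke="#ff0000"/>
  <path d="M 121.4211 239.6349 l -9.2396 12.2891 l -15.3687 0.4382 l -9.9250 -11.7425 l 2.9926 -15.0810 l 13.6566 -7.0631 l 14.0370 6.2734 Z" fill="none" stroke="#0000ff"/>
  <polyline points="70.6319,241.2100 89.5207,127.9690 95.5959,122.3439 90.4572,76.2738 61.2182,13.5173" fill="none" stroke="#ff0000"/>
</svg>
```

G21
G90
G00 X49.4076 Y129.4594
M3 S641
G1 X47.9027 Y121.7631 F1505
G1 X55.4148 Y111.7526
G1 X64.8366 Y102.4825
G1 X69.0608 Y97.0073
G1 X60.9801 Y98.3817
M5
G00 X13.7899 Y267.4114
M3 S823
G1 X101.6535 Y178.2092 F1429
G1 X10.2825 Y84.3042
G1 X112.1692 Y258.2287
G1 X38.3305 Y60.5256
G1 X118.6322 Y101.3484
G1 X13.7899 Y267.4114
M5
G00 X121.4211 Y38.3002
M3 S641
G1 X112.1815 Y26.0111 F1505
G1 X96.8128 Y25.5729
G1 X86.8878 Y37.3154
G1 X89.8804 Y52.3964
G1 X103.5370 Y59.4595
G1 X117.5740 Y53.1861
G1 X121.4211 Y38.3002
M5
G00 X70.6319 Y36.7251
M3 S823
G1 X89.5207 Y149.9661 F1429
G1 X95.5959 Y155.5912
G1 X90.4572 Y201.6613
G1 X61.2182 Y264.4178
M5
G00 X0.0000 Y0.0000

1 u = 1 mm; y_m = 277.9351 − y.

[1] `<path>` cubic bezier, #0000ff→score S641 F1505: (49.4076,129.4594) → (47.9027,121.7631) → (55.4148,111.7526) → (64.8366,102.4825) → (69.0608,97.0073) → (60.9801,98.3817)

[2] `<polygon>` closed polygon, #ff0000→cut S823 F1429: (13.7899,267.4114) → (101.6535,178.2092) → (10.2825,84.3042) → (112.1692,258.2287) → (38.3305,60.5256) → (118.6322,101.3484) → (13.7899,267.4114) (closed)

[3] `<path>` regular polygon, #0000ff→score S641 F1505: (121.4211,38.3002) → (112.1815,26.0111) → (96.8128,25.5729) → (86.8878,37.3154) → (89.8804,52.3964) → (103.5370,59.4595) → (117.5740,53.1861) → (121.4211,38.3002) (closed)

[4] `<polyline>` open polyline, #ff0000→cut S823 F1429: (70.6319,36.7251) → (89.5207,149.9661) → (95.5959,155.5912) → (90.4572,201.6613) → (61.2182,264.4178)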